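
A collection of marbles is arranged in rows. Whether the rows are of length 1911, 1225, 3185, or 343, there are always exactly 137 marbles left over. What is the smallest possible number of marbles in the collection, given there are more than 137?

334562

N − 137 must be a common multiple of 1911, 1225, 3185, and 343.
1911 = 3 × 7^2 × 13
1225 = 5^2 × 7^2
3185 = 5 × 7^2 × 13
343 = 7^3
LCM(1911, 1225, 3185, 343) = 3 × 5^2 × 7^3 × 13 = 334425.
Smallest N > 137 is LCM + 137 = 334425 + 137 = 334562.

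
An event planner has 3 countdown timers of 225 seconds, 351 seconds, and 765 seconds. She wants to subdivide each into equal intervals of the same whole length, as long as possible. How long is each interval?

The interval must divide each timer length; the longest such is the gcd.
225 = 3^2 × 5^2
351 = 3^3 × 13
765 = 3^2 × 5 × 17
gcd(225, 351, 765) = 3^2 = 9.

9 seconds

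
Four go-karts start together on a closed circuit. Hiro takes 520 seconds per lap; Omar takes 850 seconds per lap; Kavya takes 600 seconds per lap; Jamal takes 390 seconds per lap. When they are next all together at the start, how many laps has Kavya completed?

221 laps

The first common completion time is the LCM of the periods.
520 = 2^3 × 5 × 13
850 = 2 × 5^2 × 17
600 = 2^3 × 3 × 5^2
390 = 2 × 3 × 5 × 13
LCM(520, 850, 600, 390) = 2^3 × 3 × 5^2 × 13 × 17 = 132600.
Laps for period 600: 132600 / 600 = 221.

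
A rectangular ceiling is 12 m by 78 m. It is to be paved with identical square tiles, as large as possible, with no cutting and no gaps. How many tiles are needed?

Tile side = gcd(12, 78).
12 = 2^2 × 3
78 = 2 × 3 × 13
gcd(12, 78) = 2 × 3 = 6.
Tiles: (12/6) × (78/6) = 2 × 13 = 26.

26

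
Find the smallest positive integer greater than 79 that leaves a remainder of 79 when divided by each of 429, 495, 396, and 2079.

540619

N − 79 must be a common multiple of 429, 495, 396, and 2079.
429 = 3 × 11 × 13
495 = 3^2 × 5 × 11
396 = 2^2 × 3^2 × 11
2079 = 3^3 × 7 × 11
LCM(429, 495, 396, 2079) = 2^2 × 3^3 × 5 × 7 × 11 × 13 = 540540.
Smallest N > 79 is LCM + 79 = 540540 + 79 = 540619.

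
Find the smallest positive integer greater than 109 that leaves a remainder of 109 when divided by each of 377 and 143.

N − 109 must be a common multiple of 377 and 143.
377 = 13 × 29
143 = 11 × 13
LCM(377, 143) = 11 × 13 × 29 = 4147.
Smallest N > 109 is LCM + 109 = 4147 + 109 = 4256.

4256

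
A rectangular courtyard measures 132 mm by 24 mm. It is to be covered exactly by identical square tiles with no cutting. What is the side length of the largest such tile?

The tile side must divide both 132 and 24, so the largest is their gcd.
132 = 2^2 × 3 × 11
24 = 2^3 × 3
gcd(132, 24) = 2^2 × 3 = 12.

12 mm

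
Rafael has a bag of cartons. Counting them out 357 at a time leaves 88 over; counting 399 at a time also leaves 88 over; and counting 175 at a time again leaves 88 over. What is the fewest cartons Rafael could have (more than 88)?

169663

N − 88 must be a common multiple of 357, 399, and 175.
357 = 3 × 7 × 17
399 = 3 × 7 × 19
175 = 5^2 × 7
LCM(357, 399, 175) = 3 × 5^2 × 7 × 17 × 19 = 169575.
Smallest N > 88 is LCM + 88 = 169575 + 88 = 169663.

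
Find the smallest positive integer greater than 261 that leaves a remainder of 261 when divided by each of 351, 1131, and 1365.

N − 261 must be a common multiple of 351, 1131, and 1365.
351 = 3^3 × 13
1131 = 3 × 13 × 29
1365 = 3 × 5 × 7 × 13
LCM(351, 1131, 1365) = 3^3 × 5 × 7 × 13 × 29 = 356265.
Smallest N > 261 is LCM + 261 = 356265 + 261 = 356526.

356526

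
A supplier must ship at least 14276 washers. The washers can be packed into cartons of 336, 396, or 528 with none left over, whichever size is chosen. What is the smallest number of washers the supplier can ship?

The number of washers must be a common multiple of 336, 396, and 528, so a multiple of their LCM.
336 = 2^4 × 3 × 7
396 = 2^2 × 3^2 × 11
528 = 2^4 × 3 × 11
LCM(336, 396, 528) = 2^4 × 3^2 × 7 × 11 = 11088.
Smallest multiple of 11088 that is ≥ 14276: ⌈14276/11088⌉ × 11088 = 2 × 11088 = 22176.

22176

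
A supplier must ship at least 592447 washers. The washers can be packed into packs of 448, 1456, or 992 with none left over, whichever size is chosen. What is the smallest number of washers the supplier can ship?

The number of washers must be a common multiple of 448, 1456, and 992, so a multiple of their LCM.
448 = 2^6 × 7
1456 = 2^4 × 7 × 13
992 = 2^5 × 31
LCM(448, 1456, 992) = 2^6 × 7 × 13 × 31 = 180544.
Smallest multiple of 180544 that is ≥ 592447: ⌈592447/180544⌉ × 180544 = 4 × 180544 = 722176.

722176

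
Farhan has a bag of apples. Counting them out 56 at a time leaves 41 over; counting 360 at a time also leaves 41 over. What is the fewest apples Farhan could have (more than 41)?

N − 41 must be a common multiple of 56 and 360.
56 = 2^3 × 7
360 = 2^3 × 3^2 × 5
LCM(56, 360) = 2^3 × 3^2 × 5 × 7 = 2520.
Smallest N > 41 is LCM + 41 = 2520 + 41 = 2561.

2561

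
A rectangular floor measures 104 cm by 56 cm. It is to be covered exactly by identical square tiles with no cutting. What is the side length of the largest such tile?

By the Euclidean algorithm:
104 = 1 × 56 + 48
56 = 1 × 48 + 8
48 = 6 × 8 + 0
gcd(104, 56) = 8.

8 cm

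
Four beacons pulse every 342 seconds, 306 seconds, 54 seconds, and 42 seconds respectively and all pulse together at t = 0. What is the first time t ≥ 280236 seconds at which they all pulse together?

366282 seconds

Joint pulses occur at multiples of LCM(342, 306, 54, 42).
342 = 2 × 3^2 × 19
306 = 2 × 3^2 × 17
54 = 2 × 3^3
42 = 2 × 3 × 7
LCM(342, 306, 54, 42) = 2 × 3^3 × 7 × 17 × 19 = 122094.
Smallest multiple of 122094 that is ≥ 280236: ⌈280236/122094⌉ × 122094 = 3 × 122094 = 366282.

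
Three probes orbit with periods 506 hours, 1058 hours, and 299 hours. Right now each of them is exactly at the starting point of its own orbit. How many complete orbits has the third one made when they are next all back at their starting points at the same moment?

They are all back at their starting positions together after one LCM of the periods.
506 = 2 × 11 × 23
1058 = 2 × 23^2
299 = 13 × 23
LCM(506, 1058, 299) = 2 × 11 × 13 × 23^2 = 151294.
Orbits for period 299: 151294 / 299 = 506.

506 orbits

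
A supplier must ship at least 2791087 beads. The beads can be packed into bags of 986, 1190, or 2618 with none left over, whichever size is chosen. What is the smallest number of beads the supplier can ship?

3036880

The number of beads must be a common multiple of 986, 1190, and 2618, so a multiple of their LCM.
986 = 2 × 17 × 29
1190 = 2 × 5 × 7 × 17
2618 = 2 × 7 × 11 × 17
LCM(986, 1190, 2618) = 2 × 5 × 7 × 11 × 17 × 29 = 379610.
Smallest multiple of 379610 that is ≥ 2791087: ⌈2791087/379610⌉ × 379610 = 8 × 379610 = 3036880.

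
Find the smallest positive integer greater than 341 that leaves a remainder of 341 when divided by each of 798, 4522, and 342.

N − 341 must be a common multiple of 798, 4522, and 342.
798 = 2 × 3 × 7 × 19
4522 = 2 × 7 × 17 × 19
342 = 2 × 3^2 × 19
LCM(798, 4522, 342) = 2 × 3^2 × 7 × 17 × 19 = 40698.
Smallest N > 341 is LCM + 341 = 40698 + 341 = 41039.

41039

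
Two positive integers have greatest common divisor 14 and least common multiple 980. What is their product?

For any two positive integers, gcd × lcm = product = 14 × 980 = 13720.

13720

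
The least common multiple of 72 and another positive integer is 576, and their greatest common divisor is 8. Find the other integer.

gcd × lcm = product of the two integers, so the other integer is (8 × 576) / 72 = 64.

64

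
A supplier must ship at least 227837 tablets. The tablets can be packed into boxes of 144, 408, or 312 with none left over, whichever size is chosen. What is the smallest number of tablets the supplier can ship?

The number of tablets must be a common multiple of 144, 408, and 312, so a multiple of their LCM.
144 = 2^4 × 3^2
408 = 2^3 × 3 × 17
312 = 2^3 × 3 × 13
LCM(144, 408, 312) = 2^4 × 3^2 × 13 × 17 = 31824.
Smallest multiple of 31824 that is ≥ 227837: ⌈227837/31824⌉ × 31824 = 8 × 31824 = 254592.

254592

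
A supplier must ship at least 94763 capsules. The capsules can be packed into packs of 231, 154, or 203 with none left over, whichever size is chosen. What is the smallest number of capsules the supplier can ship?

107184

The number of capsules must be a common multiple of 231, 154, and 203, so a multiple of their LCM.
231 = 3 × 7 × 11
154 = 2 × 7 × 11
203 = 7 × 29
LCM(231, 154, 203) = 2 × 3 × 7 × 11 × 29 = 13398.
Smallest multiple of 13398 that is ≥ 94763: ⌈94763/13398⌉ × 13398 = 8 × 13398 = 107184.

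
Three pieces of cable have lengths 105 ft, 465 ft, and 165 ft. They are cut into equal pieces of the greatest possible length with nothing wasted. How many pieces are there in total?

49

Piece length = gcd(105, 465, 165).
105 = 3 × 5 × 7
465 = 3 × 5 × 31
165 = 3 × 5 × 11
gcd(105, 465, 165) = 3 × 5 = 15.
Total pieces = 105/15 + 465/15 + 165/15 = 7 + 31 + 11 = 49.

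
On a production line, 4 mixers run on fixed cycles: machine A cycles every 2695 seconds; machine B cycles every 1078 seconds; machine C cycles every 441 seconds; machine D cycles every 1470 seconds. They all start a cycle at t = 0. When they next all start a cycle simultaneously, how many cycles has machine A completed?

18 cycles

They are all back at their starting positions together after one LCM of the periods.
2695 = 5 × 7^2 × 11
1078 = 2 × 7^2 × 11
441 = 3^2 × 7^2
1470 = 2 × 3 × 5 × 7^2
LCM(2695, 1078, 441, 1470) = 2 × 3^2 × 5 × 7^2 × 11 = 48510.
Cycles for period 2695: 48510 / 2695 = 18.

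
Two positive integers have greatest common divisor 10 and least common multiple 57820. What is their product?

For any two positive integers, gcd × lcm = product = 10 × 57820 = 578200.

578200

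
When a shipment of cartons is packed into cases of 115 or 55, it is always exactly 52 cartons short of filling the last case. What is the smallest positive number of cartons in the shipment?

Being 52 short of a full case of size k means N ≡ −52 (mod k), i.e. N + 52 is a multiple of each size.
115 = 5 × 23
55 = 5 × 11
LCM(115, 55) = 5 × 11 × 23 = 1265.
Smallest positive N is 1265 − 52 = 1213.

1213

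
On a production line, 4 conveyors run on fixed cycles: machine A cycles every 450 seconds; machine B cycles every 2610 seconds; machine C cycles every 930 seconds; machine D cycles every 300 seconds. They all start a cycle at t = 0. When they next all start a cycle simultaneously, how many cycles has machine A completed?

1798 cycles

All finish a whole number of cycles simultaneously at t = LCM of the periods.
450 = 2 × 3^2 × 5^2
2610 = 2 × 3^2 × 5 × 29
930 = 2 × 3 × 5 × 31
300 = 2^2 × 3 × 5^2
LCM(450, 2610, 930, 300) = 2^2 × 3^2 × 5^2 × 29 × 31 = 809100.
Cycles for period 450: 809100 / 450 = 1798.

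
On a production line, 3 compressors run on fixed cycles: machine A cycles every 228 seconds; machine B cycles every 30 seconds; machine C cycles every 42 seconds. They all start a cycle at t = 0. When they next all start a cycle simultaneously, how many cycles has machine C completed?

190 cycles

The first common completion time is the LCM of the periods.
228 = 2^2 × 3 × 19
30 = 2 × 3 × 5
42 = 2 × 3 × 7
LCM(228, 30, 42) = 2^2 × 3 × 5 × 7 × 19 = 7980.
Cycles for period 42: 7980 / 42 = 190.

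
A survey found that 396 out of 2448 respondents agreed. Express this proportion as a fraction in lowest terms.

396 = 2^2 × 3^2 × 11
2448 = 2^4 × 3^2 × 17
gcd(396, 2448) = 2^2 × 3^2 = 36.
Divide numerator and denominator by 36: 396/2448 = 11/68.

11/68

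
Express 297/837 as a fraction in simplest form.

297 = 3^3 × 11
837 = 3^3 × 31
gcd(297, 837) = 3^3 = 27.
Divide numerator and denominator by 27: 297/837 = 11/31.

11/31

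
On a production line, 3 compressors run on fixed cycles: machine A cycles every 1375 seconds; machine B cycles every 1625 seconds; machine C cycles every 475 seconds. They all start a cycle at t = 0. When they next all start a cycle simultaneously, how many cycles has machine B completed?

The first common completion time is the LCM of the periods.
1375 = 5^3 × 11
1625 = 5^3 × 13
475 = 5^2 × 19
LCM(1375, 1625, 475) = 5^3 × 11 × 13 × 19 = 339625.
Cycles for period 1625: 339625 / 1625 = 209.

209 cycles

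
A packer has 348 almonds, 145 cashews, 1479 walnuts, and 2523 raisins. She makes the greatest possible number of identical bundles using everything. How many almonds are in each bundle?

Number of bundles = gcd(348, 145, 1479, 2523).
348 = 2^2 × 3 × 29
145 = 5 × 29
1479 = 3 × 17 × 29
2523 = 3 × 29^2
gcd(348, 145, 1479, 2523) = 29.
almonds per bundle = 348 / 29 = 12.

12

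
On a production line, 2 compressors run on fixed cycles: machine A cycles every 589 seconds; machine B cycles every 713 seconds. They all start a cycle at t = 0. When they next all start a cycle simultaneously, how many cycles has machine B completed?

19 cycles

All finish a whole number of cycles simultaneously at t = LCM of the periods.
589 = 19 × 31
713 = 23 × 31
LCM(589, 713) = 19 × 23 × 31 = 13547.
Cycles for period 713: 13547 / 713 = 19.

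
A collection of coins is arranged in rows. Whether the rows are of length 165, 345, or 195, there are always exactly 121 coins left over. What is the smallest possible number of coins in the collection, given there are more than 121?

49456

N − 121 must be a common multiple of 165, 345, and 195.
165 = 3 × 5 × 11
345 = 3 × 5 × 23
195 = 3 × 5 × 13
LCM(165, 345, 195) = 3 × 5 × 11 × 13 × 23 = 49335.
Smallest N > 121 is LCM + 121 = 49335 + 121 = 49456.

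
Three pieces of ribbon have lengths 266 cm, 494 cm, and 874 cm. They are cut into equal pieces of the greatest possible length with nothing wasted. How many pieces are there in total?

Piece length = gcd(266, 494, 874).
266 = 2 × 7 × 19
494 = 2 × 13 × 19
874 = 2 × 19 × 23
gcd(266, 494, 874) = 2 × 19 = 38.
Total pieces = 266/38 + 494/38 + 874/38 = 7 + 13 + 23 = 43.

43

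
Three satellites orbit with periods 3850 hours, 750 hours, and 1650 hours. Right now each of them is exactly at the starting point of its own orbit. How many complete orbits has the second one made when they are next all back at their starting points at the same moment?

They are all back at their starting positions together after one LCM of the periods.
3850 = 2 × 5^2 × 7 × 11
750 = 2 × 3 × 5^3
1650 = 2 × 3 × 5^2 × 11
LCM(3850, 750, 1650) = 2 × 3 × 5^3 × 7 × 11 = 57750.
Orbits for period 750: 57750 / 750 = 77.

77 orbits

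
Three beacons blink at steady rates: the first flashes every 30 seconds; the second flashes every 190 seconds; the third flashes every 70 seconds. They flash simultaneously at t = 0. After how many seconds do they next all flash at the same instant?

The first simultaneous occurrence is after LCM of the individual periods.
30 = 2 × 3 × 5
190 = 2 × 5 × 19
70 = 2 × 5 × 7
LCM(30, 190, 70) = 2 × 3 × 5 × 7 × 19 = 3990.

3990 seconds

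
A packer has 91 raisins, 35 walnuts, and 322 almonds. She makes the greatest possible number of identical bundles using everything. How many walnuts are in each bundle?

Number of bundles = gcd(91, 35, 322).
91 = 7 × 13
35 = 5 × 7
322 = 2 × 7 × 23
gcd(91, 35, 322) = 7.
walnuts per bundle = 35 / 7 = 5.

5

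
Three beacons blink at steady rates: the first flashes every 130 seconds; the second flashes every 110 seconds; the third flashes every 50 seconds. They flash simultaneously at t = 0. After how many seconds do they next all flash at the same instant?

7150 seconds

The first simultaneous occurrence is after LCM of the individual periods.
130 = 2 × 5 × 13
110 = 2 × 5 × 11
50 = 2 × 5^2
LCM(130, 110, 50) = 2 × 5^2 × 11 × 13 = 7150.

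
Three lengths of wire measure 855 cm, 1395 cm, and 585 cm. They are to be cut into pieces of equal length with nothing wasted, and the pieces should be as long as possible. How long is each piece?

Each piece length must divide every original length, so the longest possible is gcd(855, 1395, 585).
855 = 3^2 × 5 × 19
1395 = 3^2 × 5 × 31
585 = 3^2 × 5 × 13
gcd(855, 1395, 585) = 3^2 × 5 = 45.

45 cm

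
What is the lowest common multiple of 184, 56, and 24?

184 = 2^3 × 23
56 = 2^3 × 7
24 = 2^3 × 3
LCM(184, 56, 24) = 2^3 × 3 × 7 × 23 = 3864.

3864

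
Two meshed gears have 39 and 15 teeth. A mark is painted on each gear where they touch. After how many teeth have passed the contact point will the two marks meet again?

We need the least common multiple of the intervals.
39 = 3 × 13
15 = 3 × 5
LCM(39, 15) = 3 × 5 × 13 = 195.

195 teeth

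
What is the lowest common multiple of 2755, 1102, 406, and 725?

2755 = 5 × 19 × 29
1102 = 2 × 19 × 29
406 = 2 × 7 × 29
725 = 5^2 × 29
LCM(2755, 1102, 406, 725) = 2 × 5^2 × 7 × 19 × 29 = 192850.

192850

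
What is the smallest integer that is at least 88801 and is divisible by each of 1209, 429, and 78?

The integer must be a common multiple of 1209, 429, and 78, so a multiple of their LCM.
1209 = 3 × 13 × 31
429 = 3 × 11 × 13
78 = 2 × 3 × 13
LCM(1209, 429, 78) = 2 × 3 × 11 × 13 × 31 = 26598.
Smallest multiple of 26598 that is ≥ 88801: ⌈88801/26598⌉ × 26598 = 4 × 26598 = 106392.

106392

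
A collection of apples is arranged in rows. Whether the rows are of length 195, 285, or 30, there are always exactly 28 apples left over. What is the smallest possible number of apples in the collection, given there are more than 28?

N − 28 must be a common multiple of 195, 285, and 30.
195 = 3 × 5 × 13
285 = 3 × 5 × 19
30 = 2 × 3 × 5
LCM(195, 285, 30) = 2 × 3 × 5 × 13 × 19 = 7410.
Smallest N > 28 is LCM + 28 = 7410 + 28 = 7438.

7438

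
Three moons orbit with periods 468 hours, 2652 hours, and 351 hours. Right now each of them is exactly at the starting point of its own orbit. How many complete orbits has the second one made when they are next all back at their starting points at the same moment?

They are all back at their starting positions together after one LCM of the periods.
468 = 2^2 × 3^2 × 13
2652 = 2^2 × 3 × 13 × 17
351 = 3^3 × 13
LCM(468, 2652, 351) = 2^2 × 3^3 × 13 × 17 = 23868.
Orbits for period 2652: 23868 / 2652 = 9.

9 orbits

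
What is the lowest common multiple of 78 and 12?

78 = 2 × 3 × 13
12 = 2^2 × 3
LCM(78, 12) = 2^2 × 3 × 13 = 156.

156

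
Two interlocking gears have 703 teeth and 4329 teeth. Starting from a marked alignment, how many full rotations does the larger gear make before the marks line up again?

19 rotations

They are all back at their starting positions together after one LCM of the periods.
703 = 19 × 37
4329 = 3^2 × 13 × 37
LCM(703, 4329) = 3^2 × 13 × 19 × 37 = 82251.
Rotations for period 4329: 82251 / 4329 = 19.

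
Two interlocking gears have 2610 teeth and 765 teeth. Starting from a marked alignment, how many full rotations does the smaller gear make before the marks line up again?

The first common completion time is the LCM of the periods.
2610 = 2 × 3^2 × 5 × 29
765 = 3^2 × 5 × 17
LCM(2610, 765) = 2 × 3^2 × 5 × 17 × 29 = 44370.
Rotations for period 765: 44370 / 765 = 58.

58 rotations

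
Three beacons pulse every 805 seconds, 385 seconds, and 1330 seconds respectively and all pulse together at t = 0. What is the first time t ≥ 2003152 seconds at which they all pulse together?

Joint pulses occur at multiples of LCM(805, 385, 1330).
805 = 5 × 7 × 23
385 = 5 × 7 × 11
1330 = 2 × 5 × 7 × 19
LCM(805, 385, 1330) = 2 × 5 × 7 × 11 × 19 × 23 = 336490.
Smallest multiple of 336490 that is ≥ 2003152: ⌈2003152/336490⌉ × 336490 = 6 × 336490 = 2018940.

2018940 seconds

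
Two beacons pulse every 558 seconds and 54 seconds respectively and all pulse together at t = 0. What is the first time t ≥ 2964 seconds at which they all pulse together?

Joint pulses occur at multiples of LCM(558, 54).
558 = 2 × 3^2 × 31
54 = 2 × 3^3
LCM(558, 54) = 2 × 3^3 × 31 = 1674.
Smallest multiple of 1674 that is ≥ 2964: ⌈2964/1674⌉ × 1674 = 2 × 1674 = 3348.

3348 seconds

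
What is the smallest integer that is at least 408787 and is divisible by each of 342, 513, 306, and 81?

418608

The integer must be a common multiple of 342, 513, 306, and 81, so a multiple of their LCM.
342 = 2 × 3^2 × 19
513 = 3^3 × 19
306 = 2 × 3^2 × 17
81 = 3^4
LCM(342, 513, 306, 81) = 2 × 3^4 × 17 × 19 = 52326.
Smallest multiple of 52326 that is ≥ 408787: ⌈408787/52326⌉ × 52326 = 8 × 52326 = 418608.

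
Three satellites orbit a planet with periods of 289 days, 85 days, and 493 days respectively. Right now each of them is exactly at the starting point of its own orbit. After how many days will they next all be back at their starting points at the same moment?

They coincide at every common multiple of the periods; the first is the LCM.
289 = 17^2
85 = 5 × 17
493 = 17 × 29
LCM(289, 85, 493) = 5 × 17^2 × 29 = 41905.

41905 days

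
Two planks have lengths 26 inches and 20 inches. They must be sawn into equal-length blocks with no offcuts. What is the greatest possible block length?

2 inches

By the Euclidean algorithm:
26 = 1 × 20 + 6
20 = 3 × 6 + 2
6 = 3 × 2 + 0
gcd(26, 20) = 2.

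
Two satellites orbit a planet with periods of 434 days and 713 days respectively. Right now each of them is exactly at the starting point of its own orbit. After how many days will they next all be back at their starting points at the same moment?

They coincide at every common multiple of the periods; the first is the LCM.
434 = 2 × 7 × 31
713 = 23 × 31
LCM(434, 713) = 2 × 7 × 23 × 31 = 9982.

9982 days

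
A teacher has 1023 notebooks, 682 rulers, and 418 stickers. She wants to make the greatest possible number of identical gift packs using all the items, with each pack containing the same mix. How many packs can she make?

11 packs

The pack count must divide each quantity, so the greatest is gcd(1023, 682, 418).
1023 = 3 × 11 × 31
682 = 2 × 11 × 31
418 = 2 × 11 × 19
gcd(1023, 682, 418) = 11.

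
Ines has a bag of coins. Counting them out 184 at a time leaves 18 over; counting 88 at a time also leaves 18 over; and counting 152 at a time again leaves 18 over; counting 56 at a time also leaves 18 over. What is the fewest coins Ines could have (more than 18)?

N − 18 must be a common multiple of 184, 88, 152, and 56.
184 = 2^3 × 23
88 = 2^3 × 11
152 = 2^3 × 19
56 = 2^3 × 7
LCM(184, 88, 152, 56) = 2^3 × 7 × 11 × 19 × 23 = 269192.
Smallest N > 18 is LCM + 18 = 269192 + 18 = 269210.

269210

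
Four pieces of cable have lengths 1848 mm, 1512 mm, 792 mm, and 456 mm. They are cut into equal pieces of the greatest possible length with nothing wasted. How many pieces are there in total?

192

Piece length = gcd(1848, 1512, 792, 456).
1848 = 2^3 × 3 × 7 × 11
1512 = 2^3 × 3^3 × 7
792 = 2^3 × 3^2 × 11
456 = 2^3 × 3 × 19
gcd(1848, 1512, 792, 456) = 2^3 × 3 = 24.
Total pieces = 1848/24 + 1512/24 + 792/24 + 456/24 = 77 + 63 + 33 + 19 = 192.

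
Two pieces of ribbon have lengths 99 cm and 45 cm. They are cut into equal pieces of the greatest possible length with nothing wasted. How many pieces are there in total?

16

Piece length = gcd(99, 45).
99 = 3^2 × 11
45 = 3^2 × 5
gcd(99, 45) = 3^2 = 9.
Total pieces = 99/9 + 45/9 = 11 + 5 = 16.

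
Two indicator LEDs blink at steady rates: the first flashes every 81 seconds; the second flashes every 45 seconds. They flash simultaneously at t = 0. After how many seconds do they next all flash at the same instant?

405 seconds

They coincide at every common multiple of the periods; the first is the LCM.
81 = 3^4
45 = 3^2 × 5
LCM(81, 45) = 3^4 × 5 = 405.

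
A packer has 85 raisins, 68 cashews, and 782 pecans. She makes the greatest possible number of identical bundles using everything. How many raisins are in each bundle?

5

Number of bundles = gcd(85, 68, 782).
85 = 5 × 17
68 = 2^2 × 17
782 = 2 × 17 × 23
gcd(85, 68, 782) = 17.
raisins per bundle = 85 / 17 = 5.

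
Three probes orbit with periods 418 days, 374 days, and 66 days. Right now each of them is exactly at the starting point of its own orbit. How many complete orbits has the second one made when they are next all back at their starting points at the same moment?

57 orbits

The first common completion time is the LCM of the periods.
418 = 2 × 11 × 19
374 = 2 × 11 × 17
66 = 2 × 3 × 11
LCM(418, 374, 66) = 2 × 3 × 11 × 17 × 19 = 21318.
Orbits for period 374: 21318 / 374 = 57.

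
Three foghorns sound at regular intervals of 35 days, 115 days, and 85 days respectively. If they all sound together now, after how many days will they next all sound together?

13685 days

We need the least common multiple of the intervals.
35 = 5 × 7
115 = 5 × 23
85 = 5 × 17
LCM(35, 115, 85) = 5 × 7 × 17 × 23 = 13685.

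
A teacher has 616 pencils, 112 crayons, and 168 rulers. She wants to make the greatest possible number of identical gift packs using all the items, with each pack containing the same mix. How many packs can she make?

56 packs

The pack count must divide each quantity, so the greatest is gcd(616, 112, 168).
616 = 2^3 × 7 × 11
112 = 2^4 × 7
168 = 2^3 × 3 × 7
gcd(616, 112, 168) = 2^3 × 7 = 56.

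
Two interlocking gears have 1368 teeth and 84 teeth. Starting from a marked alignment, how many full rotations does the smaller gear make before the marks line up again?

114 rotations

They are all back at their starting positions together after one LCM of the periods.
1368 = 2^3 × 3^2 × 19
84 = 2^2 × 3 × 7
LCM(1368, 84) = 2^3 × 3^2 × 7 × 19 = 9576.
Rotations for period 84: 9576 / 84 = 114.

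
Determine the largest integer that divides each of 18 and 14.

18 = 2 × 3^2
14 = 2 × 7
gcd(18, 14) = 2.

2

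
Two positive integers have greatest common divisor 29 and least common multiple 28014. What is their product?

812406

For any two positive integers, gcd × lcm = product = 29 × 28014 = 812406.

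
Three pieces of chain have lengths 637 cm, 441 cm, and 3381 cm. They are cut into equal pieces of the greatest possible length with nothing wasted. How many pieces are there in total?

Piece length = gcd(637, 441, 3381).
637 = 7^2 × 13
441 = 3^2 × 7^2
3381 = 3 × 7^2 × 23
gcd(637, 441, 3381) = 7^2 = 49.
Total pieces = 637/49 + 441/49 + 3381/49 = 13 + 9 + 69 = 91.

91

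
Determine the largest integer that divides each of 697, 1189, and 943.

697 = 17 × 41
1189 = 29 × 41
943 = 23 × 41
gcd(697, 1189, 943) = 41.

41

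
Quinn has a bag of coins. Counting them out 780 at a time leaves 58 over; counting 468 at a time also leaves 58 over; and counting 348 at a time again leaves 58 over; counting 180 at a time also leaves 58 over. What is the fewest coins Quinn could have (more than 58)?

N − 58 must be a common multiple of 780, 468, 348, and 180.
780 = 2^2 × 3 × 5 × 13
468 = 2^2 × 3^2 × 13
348 = 2^2 × 3 × 29
180 = 2^2 × 3^2 × 5
LCM(780, 468, 348, 180) = 2^2 × 3^2 × 5 × 13 × 29 = 67860.
Smallest N > 58 is LCM + 58 = 67860 + 58 = 67918.

67918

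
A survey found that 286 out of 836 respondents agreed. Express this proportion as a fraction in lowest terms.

286 = 2 × 11 × 13
836 = 2^2 × 11 × 19
gcd(286, 836) = 2 × 11 = 22.
Divide numerator and denominator by 22: 286/836 = 13/38.

13/38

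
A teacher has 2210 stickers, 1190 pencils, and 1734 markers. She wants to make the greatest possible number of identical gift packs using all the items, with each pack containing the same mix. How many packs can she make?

34 packs

The pack count must divide each quantity, so the greatest is gcd(2210, 1190, 1734).
2210 = 2 × 5 × 13 × 17
1190 = 2 × 5 × 7 × 17
1734 = 2 × 3 × 17^2
gcd(2210, 1190, 1734) = 2 × 17 = 34.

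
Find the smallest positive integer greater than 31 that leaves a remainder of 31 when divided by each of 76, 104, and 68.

33623

N − 31 must be a common multiple of 76, 104, and 68.
76 = 2^2 × 19
104 = 2^3 × 13
68 = 2^2 × 17
LCM(76, 104, 68) = 2^3 × 13 × 17 × 19 = 33592.
Smallest N > 31 is LCM + 31 = 33592 + 31 = 33623.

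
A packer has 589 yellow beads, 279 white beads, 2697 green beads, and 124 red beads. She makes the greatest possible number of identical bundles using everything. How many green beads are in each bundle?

87

Number of bundles = gcd(589, 279, 2697, 124).
589 = 19 × 31
279 = 3^2 × 31
2697 = 3 × 29 × 31
124 = 2^2 × 31
gcd(589, 279, 2697, 124) = 31.
green beads per bundle = 2697 / 31 = 87.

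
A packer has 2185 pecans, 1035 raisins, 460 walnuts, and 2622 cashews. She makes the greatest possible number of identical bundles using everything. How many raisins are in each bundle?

45

Number of bundles = gcd(2185, 1035, 460, 2622).
2185 = 5 × 19 × 23
1035 = 3^2 × 5 × 23
460 = 2^2 × 5 × 23
2622 = 2 × 3 × 19 × 23
gcd(2185, 1035, 460, 2622) = 23.
raisins per bundle = 1035 / 23 = 45.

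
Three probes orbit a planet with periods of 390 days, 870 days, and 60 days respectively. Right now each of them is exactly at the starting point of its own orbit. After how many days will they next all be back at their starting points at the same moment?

The first simultaneous occurrence is after LCM of the individual periods.
390 = 2 × 3 × 5 × 13
870 = 2 × 3 × 5 × 29
60 = 2^2 × 3 × 5
LCM(390, 870, 60) = 2^2 × 3 × 5 × 13 × 29 = 22620.

22620 days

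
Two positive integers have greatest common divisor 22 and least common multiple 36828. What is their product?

810216

For any two positive integers, gcd × lcm = product = 22 × 36828 = 810216.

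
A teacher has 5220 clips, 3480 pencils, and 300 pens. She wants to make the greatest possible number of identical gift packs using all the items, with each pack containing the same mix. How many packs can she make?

The pack count must divide each quantity, so the greatest is gcd(5220, 3480, 300).
5220 = 2^2 × 3^2 × 5 × 29
3480 = 2^3 × 3 × 5 × 29
300 = 2^2 × 3 × 5^2
gcd(5220, 3480, 300) = 2^2 × 3 × 5 = 60.

60 packs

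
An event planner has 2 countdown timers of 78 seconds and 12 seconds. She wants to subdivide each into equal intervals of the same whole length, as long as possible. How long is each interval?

By the Euclidean algorithm:
78 = 6 × 12 + 6
12 = 2 × 6 + 0
gcd(78, 12) = 6.

6 seconds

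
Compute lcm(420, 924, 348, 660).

133980

420 = 2^2 × 3 × 5 × 7
924 = 2^2 × 3 × 7 × 11
348 = 2^2 × 3 × 29
660 = 2^2 × 3 × 5 × 11
LCM(420, 924, 348, 660) = 2^2 × 3 × 5 × 7 × 11 × 29 = 133980.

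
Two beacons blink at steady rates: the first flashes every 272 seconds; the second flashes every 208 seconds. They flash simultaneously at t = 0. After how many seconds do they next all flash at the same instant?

We need the least common multiple of the intervals.
272 = 2^4 × 17
208 = 2^4 × 13
LCM(272, 208) = 2^4 × 13 × 17 = 3536.

3536 seconds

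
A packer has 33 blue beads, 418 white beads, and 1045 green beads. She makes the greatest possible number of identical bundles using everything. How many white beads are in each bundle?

Number of bundles = gcd(33, 418, 1045).
33 = 3 × 11
418 = 2 × 11 × 19
1045 = 5 × 11 × 19
gcd(33, 418, 1045) = 11.
white beads per bundle = 418 / 11 = 38.

38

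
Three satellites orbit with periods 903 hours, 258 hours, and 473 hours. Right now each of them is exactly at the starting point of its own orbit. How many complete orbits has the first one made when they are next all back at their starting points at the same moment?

22 orbits

All finish a whole number of cycles simultaneously at t = LCM of the periods.
903 = 3 × 7 × 43
258 = 2 × 3 × 43
473 = 11 × 43
LCM(903, 258, 473) = 2 × 3 × 7 × 11 × 43 = 19866.
Orbits for period 903: 19866 / 903 = 22.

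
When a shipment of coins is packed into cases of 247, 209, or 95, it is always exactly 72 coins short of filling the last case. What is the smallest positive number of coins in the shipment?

13513

Being 72 short of a full case of size k means N ≡ −72 (mod k), i.e. N + 72 is a multiple of each size.
247 = 13 × 19
209 = 11 × 19
95 = 5 × 19
LCM(247, 209, 95) = 5 × 11 × 13 × 19 = 13585.
Smallest positive N is 13585 − 72 = 13513.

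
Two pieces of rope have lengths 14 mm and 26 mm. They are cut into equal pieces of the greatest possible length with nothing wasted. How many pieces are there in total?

Piece length = gcd(14, 26).
14 = 2 × 7
26 = 2 × 13
gcd(14, 26) = 2.
Total pieces = 14/2 + 26/2 = 7 + 13 = 20.

20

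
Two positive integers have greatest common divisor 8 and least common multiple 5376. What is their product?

For any two positive integers, gcd × lcm = product = 8 × 5376 = 43008.

43008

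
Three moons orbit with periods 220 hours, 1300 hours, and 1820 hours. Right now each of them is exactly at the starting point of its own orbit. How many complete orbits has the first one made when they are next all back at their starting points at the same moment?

All finish a whole number of cycles simultaneously at t = LCM of the periods.
220 = 2^2 × 5 × 11
1300 = 2^2 × 5^2 × 13
1820 = 2^2 × 5 × 7 × 13
LCM(220, 1300, 1820) = 2^2 × 5^2 × 7 × 11 × 13 = 100100.
Orbits for period 220: 100100 / 220 = 455.

455 orbits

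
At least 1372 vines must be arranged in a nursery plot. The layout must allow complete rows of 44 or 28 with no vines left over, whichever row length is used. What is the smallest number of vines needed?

1540

The number of vines must be a common multiple of 44 and 28, so a multiple of their LCM.
44 = 2^2 × 11
28 = 2^2 × 7
LCM(44, 28) = 2^2 × 7 × 11 = 308.
Smallest multiple of 308 that is ≥ 1372: ⌈1372/308⌉ × 308 = 5 × 308 = 1540.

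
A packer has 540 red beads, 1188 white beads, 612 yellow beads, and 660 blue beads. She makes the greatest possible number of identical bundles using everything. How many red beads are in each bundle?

Number of bundles = gcd(540, 1188, 612, 660).
540 = 2^2 × 3^3 × 5
1188 = 2^2 × 3^3 × 11
612 = 2^2 × 3^2 × 17
660 = 2^2 × 3 × 5 × 11
gcd(540, 1188, 612, 660) = 2^2 × 3 = 12.
red beads per bundle = 540 / 12 = 45.

45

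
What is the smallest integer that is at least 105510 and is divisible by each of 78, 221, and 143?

The integer must be a common multiple of 78, 221, and 143, so a multiple of their LCM.
78 = 2 × 3 × 13
221 = 13 × 17
143 = 11 × 13
LCM(78, 221, 143) = 2 × 3 × 11 × 13 × 17 = 14586.
Smallest multiple of 14586 that is ≥ 105510: ⌈105510/14586⌉ × 14586 = 8 × 14586 = 116688.

116688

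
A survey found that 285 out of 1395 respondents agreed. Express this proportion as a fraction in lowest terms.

19/93

285 = 3 × 5 × 19
1395 = 3^2 × 5 × 31
gcd(285, 1395) = 3 × 5 = 15.
Divide numerator and denominator by 15: 285/1395 = 19/93.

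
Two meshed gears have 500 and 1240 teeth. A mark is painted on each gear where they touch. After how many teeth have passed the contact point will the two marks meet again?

We need the least common multiple of the intervals.
500 = 2^2 × 5^3
1240 = 2^3 × 5 × 31
LCM(500, 1240) = 2^3 × 5^3 × 31 = 31000.

31000 teeth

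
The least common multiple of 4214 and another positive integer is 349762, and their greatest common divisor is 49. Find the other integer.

4067

gcd × lcm = product of the two integers, so the other integer is (49 × 349762) / 4214 = 4067.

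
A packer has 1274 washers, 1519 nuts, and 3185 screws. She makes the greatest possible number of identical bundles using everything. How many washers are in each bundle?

26

Number of bundles = gcd(1274, 1519, 3185).
1274 = 2 × 7^2 × 13
1519 = 7^2 × 31
3185 = 5 × 7^2 × 13
gcd(1274, 1519, 3185) = 7^2 = 49.
washers per bundle = 1274 / 49 = 26.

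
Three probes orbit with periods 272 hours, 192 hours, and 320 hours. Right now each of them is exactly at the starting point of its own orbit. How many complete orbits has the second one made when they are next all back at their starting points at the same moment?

They are all back at their starting positions together after one LCM of the periods.
272 = 2^4 × 17
192 = 2^6 × 3
320 = 2^6 × 5
LCM(272, 192, 320) = 2^6 × 3 × 5 × 17 = 16320.
Orbits for period 192: 16320 / 192 = 85.

85 orbits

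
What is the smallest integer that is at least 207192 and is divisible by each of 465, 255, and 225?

The integer must be a common multiple of 465, 255, and 225, so a multiple of their LCM.
465 = 3 × 5 × 31
255 = 3 × 5 × 17
225 = 3^2 × 5^2
LCM(465, 255, 225) = 3^2 × 5^2 × 17 × 31 = 118575.
Smallest multiple of 118575 that is ≥ 207192: ⌈207192/118575⌉ × 118575 = 2 × 118575 = 237150.

237150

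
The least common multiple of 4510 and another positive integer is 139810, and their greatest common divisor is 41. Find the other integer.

gcd × lcm = product of the two integers, so the other integer is (41 × 139810) / 4510 = 1271.

1271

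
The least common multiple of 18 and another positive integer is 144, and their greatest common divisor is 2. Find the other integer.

gcd × lcm = product of the two integers, so the other integer is (2 × 144) / 18 = 16.

16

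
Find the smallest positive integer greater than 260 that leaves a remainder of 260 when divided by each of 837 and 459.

14489

N − 260 must be a common multiple of 837 and 459.
837 = 3^3 × 31
459 = 3^3 × 17
LCM(837, 459) = 3^3 × 17 × 31 = 14229.
Smallest N > 260 is LCM + 260 = 14229 + 260 = 14489.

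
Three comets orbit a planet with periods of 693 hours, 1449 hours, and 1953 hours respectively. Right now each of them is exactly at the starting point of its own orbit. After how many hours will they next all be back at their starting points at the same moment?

They coincide at every common multiple of the periods; the first is the LCM.
693 = 3^2 × 7 × 11
1449 = 3^2 × 7 × 23
1953 = 3^2 × 7 × 31
LCM(693, 1449, 1953) = 3^2 × 7 × 11 × 23 × 31 = 494109.

494109 hours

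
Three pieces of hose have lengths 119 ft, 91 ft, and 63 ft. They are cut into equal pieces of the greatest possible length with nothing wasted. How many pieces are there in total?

39

Piece length = gcd(119, 91, 63).
119 = 7 × 17
91 = 7 × 13
63 = 3^2 × 7
gcd(119, 91, 63) = 7.
Total pieces = 119/7 + 91/7 + 63/7 = 17 + 13 + 9 = 39.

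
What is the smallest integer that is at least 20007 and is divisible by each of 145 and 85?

22185

The integer must be a common multiple of 145 and 85, so a multiple of their LCM.
145 = 5 × 29
85 = 5 × 17
LCM(145, 85) = 5 × 17 × 29 = 2465.
Smallest multiple of 2465 that is ≥ 20007: ⌈20007/2465⌉ × 2465 = 9 × 2465 = 22185.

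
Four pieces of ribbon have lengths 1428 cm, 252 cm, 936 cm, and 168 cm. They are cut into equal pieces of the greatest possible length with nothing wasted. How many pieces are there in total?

Piece length = gcd(1428, 252, 936, 168).
1428 = 2^2 × 3 × 7 × 17
252 = 2^2 × 3^2 × 7
936 = 2^3 × 3^2 × 13
168 = 2^3 × 3 × 7
gcd(1428, 252, 936, 168) = 2^2 × 3 = 12.
Total pieces = 1428/12 + 252/12 + 936/12 + 168/12 = 119 + 21 + 78 + 14 = 232.

232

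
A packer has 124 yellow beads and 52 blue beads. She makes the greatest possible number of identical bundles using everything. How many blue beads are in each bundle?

13

Number of bundles = gcd(124, 52).
124 = 2^2 × 31
52 = 2^2 × 13
gcd(124, 52) = 2^2 = 4.
blue beads per bundle = 52 / 4 = 13.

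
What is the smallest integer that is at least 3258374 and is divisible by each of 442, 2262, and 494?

The integer must be a common multiple of 442, 2262, and 494, so a multiple of their LCM.
442 = 2 × 13 × 17
2262 = 2 × 3 × 13 × 29
494 = 2 × 13 × 19
LCM(442, 2262, 494) = 2 × 3 × 13 × 17 × 19 × 29 = 730626.
Smallest multiple of 730626 that is ≥ 3258374: ⌈3258374/730626⌉ × 730626 = 5 × 730626 = 3653130.

3653130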